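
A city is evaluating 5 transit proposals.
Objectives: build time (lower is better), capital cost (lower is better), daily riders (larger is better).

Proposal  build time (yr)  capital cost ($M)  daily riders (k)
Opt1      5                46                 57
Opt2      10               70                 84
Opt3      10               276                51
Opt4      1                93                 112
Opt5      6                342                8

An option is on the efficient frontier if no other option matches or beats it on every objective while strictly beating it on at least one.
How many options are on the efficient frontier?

Opt1: not dominated (best capital cost).
Opt2: not dominated.
Opt3: dominated by Opt1 (build time 5≤10, capital cost 46≤276, daily riders 57≥51).
Opt4: not dominated (best build time).
Opt5: dominated by Opt1 (build time 5≤6, capital cost 46≤342, daily riders 57≥8).
Pareto-optimal: Opt1, Opt2, Opt4 → 3.

3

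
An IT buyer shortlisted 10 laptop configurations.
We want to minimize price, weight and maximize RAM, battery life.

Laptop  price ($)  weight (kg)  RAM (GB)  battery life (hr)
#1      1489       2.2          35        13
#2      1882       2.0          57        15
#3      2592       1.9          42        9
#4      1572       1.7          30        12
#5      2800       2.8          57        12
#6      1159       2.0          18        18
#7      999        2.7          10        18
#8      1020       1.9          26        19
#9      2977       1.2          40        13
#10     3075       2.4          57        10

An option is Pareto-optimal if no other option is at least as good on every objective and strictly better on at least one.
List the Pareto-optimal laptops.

#1, #2, #3, #4, #7, #8, #9

#1: not dominated.
#2: not dominated.
#3: not dominated.
#4: not dominated.
#5: dominated by #2 (price 1882≤2800, weight 2.0≤2.8, RAM 57≥57, battery life 15≥12).
#6: dominated by #8 (price 1020≤1159, weight 1.9≤2.0, RAM 26≥18, battery life 19≥18).
#7: not dominated (best price).
#8: not dominated (best battery life).
#9: not dominated (best weight).
#10: dominated by #2 (price 1882≤3075, weight 2.0≤2.4, RAM 57≥57, battery life 15≥10).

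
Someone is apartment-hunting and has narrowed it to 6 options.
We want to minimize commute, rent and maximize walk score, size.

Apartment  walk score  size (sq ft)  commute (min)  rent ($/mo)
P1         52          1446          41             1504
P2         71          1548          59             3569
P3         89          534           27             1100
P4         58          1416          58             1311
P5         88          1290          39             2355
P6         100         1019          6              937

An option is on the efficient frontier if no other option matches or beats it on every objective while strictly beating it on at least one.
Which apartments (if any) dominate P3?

P6

P6: walk score 100≥89, size 1019≥534, commute 6≤27, rent 937≤1100 — dominates P3.
Others (P1, P2, P4, P5) are each worse than P3 on at least one objective.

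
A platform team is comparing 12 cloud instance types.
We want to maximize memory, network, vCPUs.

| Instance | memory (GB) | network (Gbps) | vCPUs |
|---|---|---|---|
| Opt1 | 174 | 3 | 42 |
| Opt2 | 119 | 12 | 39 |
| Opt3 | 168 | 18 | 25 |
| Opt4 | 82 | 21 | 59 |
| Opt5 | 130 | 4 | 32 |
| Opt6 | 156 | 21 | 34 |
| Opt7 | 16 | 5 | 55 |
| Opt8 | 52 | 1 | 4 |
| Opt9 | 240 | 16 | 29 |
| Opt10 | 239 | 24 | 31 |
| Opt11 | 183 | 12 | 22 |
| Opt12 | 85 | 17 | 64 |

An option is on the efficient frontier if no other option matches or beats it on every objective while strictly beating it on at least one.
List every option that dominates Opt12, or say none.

none

Opt1: worse on network (3 vs 17).
Opt2: worse on network (12 vs 17).
Opt3: worse on vCPUs (25 vs 64).
Opt4: worse on memory (82 vs 85).
Opt5: worse on network (4 vs 17).
Opt6: worse on vCPUs (34 vs 64).
Opt7: worse on memory (16 vs 85).
Opt8: worse on memory (52 vs 85).
Opt9: worse on network (16 vs 17).
Opt10: worse on vCPUs (31 vs 64).
Opt11: worse on network (12 vs 17).
No option dominates Opt12.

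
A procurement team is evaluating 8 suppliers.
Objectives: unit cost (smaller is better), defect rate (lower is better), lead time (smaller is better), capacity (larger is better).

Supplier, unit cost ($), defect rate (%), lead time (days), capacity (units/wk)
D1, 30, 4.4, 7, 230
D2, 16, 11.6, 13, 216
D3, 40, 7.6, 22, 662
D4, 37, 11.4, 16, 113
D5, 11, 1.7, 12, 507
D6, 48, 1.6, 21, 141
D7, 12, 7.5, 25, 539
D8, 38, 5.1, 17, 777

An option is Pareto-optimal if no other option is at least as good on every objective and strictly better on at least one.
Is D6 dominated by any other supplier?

D1: worse on defect rate (4.4 vs 1.6).
D2: worse on defect rate (11.6 vs 1.6).
D3: worse on defect rate (7.6 vs 1.6).
D4: worse on defect rate (11.4 vs 1.6).
D5: worse on defect rate (1.7 vs 1.6).
D7: worse on defect rate (7.5 vs 1.6).
D8: worse on defect rate (5.1 vs 1.6).
No option is at least as good as D6 on every objective and strictly better on one.

No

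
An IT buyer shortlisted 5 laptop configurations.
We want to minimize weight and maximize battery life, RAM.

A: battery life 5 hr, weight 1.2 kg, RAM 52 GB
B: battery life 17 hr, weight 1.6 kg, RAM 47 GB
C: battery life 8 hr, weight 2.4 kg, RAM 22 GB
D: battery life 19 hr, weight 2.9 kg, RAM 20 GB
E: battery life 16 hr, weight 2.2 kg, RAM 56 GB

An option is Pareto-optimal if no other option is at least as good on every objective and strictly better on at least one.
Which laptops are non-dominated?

A: not dominated (best weight).
B: not dominated.
C: dominated by B (battery life 17≥8, weight 1.6≤2.4, RAM 47≥22).
D: not dominated (best battery life).
E: not dominated (best RAM).

A, B, D, E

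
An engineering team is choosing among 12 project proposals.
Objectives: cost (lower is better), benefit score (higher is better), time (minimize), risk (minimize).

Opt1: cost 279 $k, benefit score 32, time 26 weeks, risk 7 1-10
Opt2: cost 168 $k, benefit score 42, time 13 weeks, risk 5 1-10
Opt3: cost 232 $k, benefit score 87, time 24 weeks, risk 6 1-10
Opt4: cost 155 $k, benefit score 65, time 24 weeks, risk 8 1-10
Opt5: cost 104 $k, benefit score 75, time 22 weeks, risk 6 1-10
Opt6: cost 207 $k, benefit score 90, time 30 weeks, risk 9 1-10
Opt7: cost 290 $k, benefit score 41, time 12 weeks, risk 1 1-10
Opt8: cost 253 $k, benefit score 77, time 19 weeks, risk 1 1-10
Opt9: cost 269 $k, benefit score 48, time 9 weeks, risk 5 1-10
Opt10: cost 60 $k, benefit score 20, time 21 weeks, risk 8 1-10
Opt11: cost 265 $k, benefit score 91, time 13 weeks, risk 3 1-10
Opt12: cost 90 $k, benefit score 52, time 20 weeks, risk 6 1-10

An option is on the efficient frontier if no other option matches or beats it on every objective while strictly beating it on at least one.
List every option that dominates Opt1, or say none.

Opt2: cost 168≤279, benefit score 42≥32, time 13≤26, risk 5≤7 — dominates Opt1.
Opt3: cost 232≤279, benefit score 87≥32, time 24≤26, risk 6≤7 — dominates Opt1.
Opt5: cost 104≤279, benefit score 75≥32, time 22≤26, risk 6≤7 — dominates Opt1.
Opt8: cost 253≤279, benefit score 77≥32, time 19≤26, risk 1≤7 — dominates Opt1.
Opt9: cost 269≤279, benefit score 48≥32, time 9≤26, risk 5≤7 — dominates Opt1.
Opt11: cost 265≤279, benefit score 91≥32, time 13≤26, risk 3≤7 — dominates Opt1.
Opt12: cost 90≤279, benefit score 52≥32, time 20≤26, risk 6≤7 — dominates Opt1.
Others (Opt4, Opt6, Opt7, Opt10) are each worse than Opt1 on at least one objective.

Opt2, Opt3, Opt5, Opt8, Opt9, Opt11, Opt12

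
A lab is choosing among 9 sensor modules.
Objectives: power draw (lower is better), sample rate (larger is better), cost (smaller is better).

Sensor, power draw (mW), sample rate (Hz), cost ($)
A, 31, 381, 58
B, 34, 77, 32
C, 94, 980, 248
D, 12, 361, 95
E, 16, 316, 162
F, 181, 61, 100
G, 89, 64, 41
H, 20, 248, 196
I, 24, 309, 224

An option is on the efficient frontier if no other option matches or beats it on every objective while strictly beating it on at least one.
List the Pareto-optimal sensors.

A, B, C, D

A: not dominated.
B: not dominated (best cost).
C: not dominated (best sample rate).
D: not dominated (best power draw).
E: dominated by D (power draw 12≤16, sample rate 361≥316, cost 95≤162).
F: dominated by A (power draw 31≤181, sample rate 381≥61, cost 58≤100).
G: dominated by B (power draw 34≤89, sample rate 77≥64, cost 32≤41).
H: dominated by D (power draw 12≤20, sample rate 361≥248, cost 95≤196).
I: dominated by D (power draw 12≤24, sample rate 361≥309, cost 95≤224).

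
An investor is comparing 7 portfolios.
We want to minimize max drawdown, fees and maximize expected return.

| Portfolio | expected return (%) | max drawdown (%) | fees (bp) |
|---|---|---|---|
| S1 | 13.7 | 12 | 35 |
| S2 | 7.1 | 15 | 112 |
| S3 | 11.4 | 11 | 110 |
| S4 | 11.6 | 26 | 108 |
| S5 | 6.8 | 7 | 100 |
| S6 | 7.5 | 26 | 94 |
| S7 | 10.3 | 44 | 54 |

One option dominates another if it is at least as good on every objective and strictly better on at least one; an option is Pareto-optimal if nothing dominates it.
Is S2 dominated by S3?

S3 vs S2: expected return 11.4≥7.1, max drawdown 11≤15, fees 110≤112 — S3 is at least as good on every objective with at least one strict improvement.

Yes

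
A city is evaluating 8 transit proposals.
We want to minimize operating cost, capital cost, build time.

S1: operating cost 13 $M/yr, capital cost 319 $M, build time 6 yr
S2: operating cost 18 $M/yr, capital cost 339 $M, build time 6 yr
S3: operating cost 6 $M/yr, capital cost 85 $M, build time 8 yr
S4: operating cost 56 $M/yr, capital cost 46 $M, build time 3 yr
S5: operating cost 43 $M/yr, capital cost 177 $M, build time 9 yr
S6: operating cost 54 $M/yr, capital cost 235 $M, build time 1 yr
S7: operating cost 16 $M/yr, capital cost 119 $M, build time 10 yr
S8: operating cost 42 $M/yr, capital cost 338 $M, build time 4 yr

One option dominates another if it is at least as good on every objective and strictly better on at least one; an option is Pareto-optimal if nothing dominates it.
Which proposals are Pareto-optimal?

S1, S3, S4, S6, S8

S1: not dominated.
S2: dominated by S1 (operating cost 13≤18, capital cost 319≤339, build time 6≤6).
S3: not dominated (best operating cost).
S4: not dominated (best capital cost).
S5: dominated by S3 (operating cost 6≤43, capital cost 85≤177, build time 8≤9).
S6: not dominated (best build time).
S7: dominated by S3 (operating cost 6≤16, capital cost 85≤119, build time 8≤10).
S8: not dominated.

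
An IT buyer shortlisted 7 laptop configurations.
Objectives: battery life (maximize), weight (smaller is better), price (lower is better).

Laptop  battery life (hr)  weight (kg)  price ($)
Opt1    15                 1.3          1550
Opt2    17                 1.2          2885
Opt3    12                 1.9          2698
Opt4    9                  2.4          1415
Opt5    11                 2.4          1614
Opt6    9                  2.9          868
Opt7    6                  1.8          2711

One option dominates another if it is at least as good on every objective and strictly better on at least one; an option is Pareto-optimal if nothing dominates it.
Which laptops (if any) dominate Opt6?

Opt1: worse on price (1550 vs 868).
Opt2: worse on price (2885 vs 868).
Opt3: worse on price (2698 vs 868).
Opt4: worse on price (1415 vs 868).
Opt5: worse on price (1614 vs 868).
Opt7: worse on battery life (6 vs 9).
No option dominates Opt6.

none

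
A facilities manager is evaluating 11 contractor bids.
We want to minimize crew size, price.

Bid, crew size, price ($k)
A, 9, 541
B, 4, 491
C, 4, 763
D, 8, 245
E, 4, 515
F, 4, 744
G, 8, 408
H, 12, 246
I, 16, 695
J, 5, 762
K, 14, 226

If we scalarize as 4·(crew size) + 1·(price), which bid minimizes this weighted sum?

D

A: 4·9 + 1·541 = 577
B: 4·4 + 1·491 = 507
C: 4·4 + 1·763 = 779
D: 4·8 + 1·245 = 277
E: 4·4 + 1·515 = 531
F: 4·4 + 1·744 = 760
G: 4·8 + 1·408 = 440
H: 4·12 + 1·246 = 294
I: 4·16 + 1·695 = 759
J: 4·5 + 1·762 = 782
K: 4·14 + 1·226 = 282
Lowest: D at 277.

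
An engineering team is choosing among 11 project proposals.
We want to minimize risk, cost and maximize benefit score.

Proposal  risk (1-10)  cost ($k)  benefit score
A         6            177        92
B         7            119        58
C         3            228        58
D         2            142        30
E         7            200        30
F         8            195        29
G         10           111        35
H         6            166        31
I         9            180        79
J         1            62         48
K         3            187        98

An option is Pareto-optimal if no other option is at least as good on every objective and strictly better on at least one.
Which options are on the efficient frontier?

A: not dominated.
B: not dominated.
C: dominated by K (risk 3≤3, cost 187≤228, benefit score 98≥58).
D: dominated by J (risk 1≤2, cost 62≤142, benefit score 48≥30).
E: dominated by A (risk 6≤7, cost 177≤200, benefit score 92≥30).
F: dominated by A (risk 6≤8, cost 177≤195, benefit score 92≥29).
G: dominated by J (risk 1≤10, cost 62≤111, benefit score 48≥35).
H: dominated by J (risk 1≤6, cost 62≤166, benefit score 48≥31).
I: dominated by A (risk 6≤9, cost 177≤180, benefit score 92≥79).
J: not dominated (best risk).
K: not dominated (best benefit score).

A, B, J, K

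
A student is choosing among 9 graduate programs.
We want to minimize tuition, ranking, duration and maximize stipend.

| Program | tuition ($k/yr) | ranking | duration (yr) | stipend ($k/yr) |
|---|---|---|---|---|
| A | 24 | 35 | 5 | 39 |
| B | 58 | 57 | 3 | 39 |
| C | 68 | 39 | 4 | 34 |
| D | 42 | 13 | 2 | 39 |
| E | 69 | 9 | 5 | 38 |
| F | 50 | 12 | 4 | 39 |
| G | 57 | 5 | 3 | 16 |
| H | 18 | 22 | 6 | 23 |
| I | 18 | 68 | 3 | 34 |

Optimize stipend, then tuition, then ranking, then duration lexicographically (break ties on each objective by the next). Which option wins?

First maximize stipend: best is 39, kept {A, B, D, F}.
Then minimize tuition: best is 24, kept {A}.

A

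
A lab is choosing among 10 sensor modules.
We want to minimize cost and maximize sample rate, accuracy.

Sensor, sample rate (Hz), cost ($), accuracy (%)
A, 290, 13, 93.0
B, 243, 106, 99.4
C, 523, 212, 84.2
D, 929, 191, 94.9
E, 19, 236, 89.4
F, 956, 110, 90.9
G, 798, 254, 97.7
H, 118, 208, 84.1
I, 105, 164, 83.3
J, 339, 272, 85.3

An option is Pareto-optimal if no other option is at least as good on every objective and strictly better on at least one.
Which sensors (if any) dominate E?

A: sample rate 290≥19, cost 13≤236, accuracy 93.0≥89.4 — dominates E.
B: sample rate 243≥19, cost 106≤236, accuracy 99.4≥89.4 — dominates E.
D: sample rate 929≥19, cost 191≤236, accuracy 94.9≥89.4 — dominates E.
F: sample rate 956≥19, cost 110≤236, accuracy 90.9≥89.4 — dominates E.
Others (C, G, H, I, J) are each worse than E on at least one objective.

A, B, D, F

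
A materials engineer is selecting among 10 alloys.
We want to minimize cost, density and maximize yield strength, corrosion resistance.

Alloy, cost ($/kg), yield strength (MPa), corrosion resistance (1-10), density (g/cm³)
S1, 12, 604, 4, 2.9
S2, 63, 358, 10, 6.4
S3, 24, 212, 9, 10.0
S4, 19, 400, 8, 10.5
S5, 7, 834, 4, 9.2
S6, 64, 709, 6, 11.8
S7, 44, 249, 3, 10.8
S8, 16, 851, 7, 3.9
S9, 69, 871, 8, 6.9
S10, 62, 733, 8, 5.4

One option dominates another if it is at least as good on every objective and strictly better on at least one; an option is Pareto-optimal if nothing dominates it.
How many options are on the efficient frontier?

S1: not dominated (best density).
S2: not dominated (best corrosion resistance).
S3: not dominated.
S4: not dominated.
S5: not dominated (best cost).
S6: dominated by S8 (cost 16≤64, yield strength 851≥709, corrosion resistance 7≥6, density 3.9≤11.8).
S7: dominated by S1 (cost 12≤44, yield strength 604≥249, corrosion resistance 4≥3, density 2.9≤10.8).
S8: not dominated.
S9: not dominated (best yield strength).
S10: not dominated.
Pareto-optimal: S1, S2, S3, S4, S5, S8, S9, S10 → 8.

8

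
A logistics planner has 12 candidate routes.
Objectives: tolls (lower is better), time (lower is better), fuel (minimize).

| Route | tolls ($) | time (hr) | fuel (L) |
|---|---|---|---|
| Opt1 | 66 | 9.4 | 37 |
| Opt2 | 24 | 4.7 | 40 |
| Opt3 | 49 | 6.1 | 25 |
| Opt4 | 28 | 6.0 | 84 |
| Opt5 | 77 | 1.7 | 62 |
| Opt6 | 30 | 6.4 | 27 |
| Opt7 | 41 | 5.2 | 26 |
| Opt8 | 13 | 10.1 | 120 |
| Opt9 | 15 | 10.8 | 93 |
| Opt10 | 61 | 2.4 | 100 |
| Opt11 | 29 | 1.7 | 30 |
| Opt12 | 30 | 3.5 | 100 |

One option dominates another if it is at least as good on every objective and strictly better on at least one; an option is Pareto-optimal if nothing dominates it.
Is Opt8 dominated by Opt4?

Opt4 vs Opt8: Opt4 is worse on tolls (28 vs 13), so it does not dominate Opt8.

No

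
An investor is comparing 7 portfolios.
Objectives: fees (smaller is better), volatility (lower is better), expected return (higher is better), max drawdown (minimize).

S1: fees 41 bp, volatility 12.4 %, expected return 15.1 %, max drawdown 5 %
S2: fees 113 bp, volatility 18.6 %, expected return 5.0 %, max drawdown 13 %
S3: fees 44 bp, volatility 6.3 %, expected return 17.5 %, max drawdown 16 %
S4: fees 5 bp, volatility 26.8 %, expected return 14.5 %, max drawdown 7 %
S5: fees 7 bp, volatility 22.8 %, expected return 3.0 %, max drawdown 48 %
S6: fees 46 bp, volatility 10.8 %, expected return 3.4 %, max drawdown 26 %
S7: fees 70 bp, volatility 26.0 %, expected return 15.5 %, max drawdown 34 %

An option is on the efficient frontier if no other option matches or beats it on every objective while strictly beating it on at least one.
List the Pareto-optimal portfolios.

S1, S3, S4, S5

S1: not dominated (best max drawdown).
S2: dominated by S1 (fees 41≤113, volatility 12.4≤18.6, expected return 15.1≥5.0, max drawdown 5≤13).
S3: not dominated (best volatility).
S4: not dominated (best fees).
S5: not dominated.
S6: dominated by S3 (fees 44≤46, volatility 6.3≤10.8, expected return 17.5≥3.4, max drawdown 16≤26).
S7: dominated by S3 (fees 44≤70, volatility 6.3≤26.0, expected return 17.5≥15.5, max drawdown 16≤34).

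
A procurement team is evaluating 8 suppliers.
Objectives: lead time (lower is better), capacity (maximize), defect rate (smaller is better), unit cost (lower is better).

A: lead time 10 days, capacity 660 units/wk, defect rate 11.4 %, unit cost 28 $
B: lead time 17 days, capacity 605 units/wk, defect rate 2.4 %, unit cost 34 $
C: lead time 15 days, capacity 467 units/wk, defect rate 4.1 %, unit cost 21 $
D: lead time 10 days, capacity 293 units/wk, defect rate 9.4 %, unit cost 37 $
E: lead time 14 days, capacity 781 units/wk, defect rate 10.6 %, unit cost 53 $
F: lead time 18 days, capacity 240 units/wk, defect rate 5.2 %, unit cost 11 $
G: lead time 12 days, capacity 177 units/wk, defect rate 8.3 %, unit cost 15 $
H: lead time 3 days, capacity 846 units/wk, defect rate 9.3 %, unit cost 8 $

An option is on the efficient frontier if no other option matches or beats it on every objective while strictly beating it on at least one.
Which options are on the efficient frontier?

A: dominated by H (lead time 3≤10, capacity 846≥660, defect rate 9.3≤11.4, unit cost 8≤28).
B: not dominated (best defect rate).
C: not dominated.
D: dominated by H (lead time 3≤10, capacity 846≥293, defect rate 9.3≤9.4, unit cost 8≤37).
E: dominated by H (lead time 3≤14, capacity 846≥781, defect rate 9.3≤10.6, unit cost 8≤53).
F: not dominated.
G: not dominated.
H: not dominated (best lead time).

B, C, F, G, H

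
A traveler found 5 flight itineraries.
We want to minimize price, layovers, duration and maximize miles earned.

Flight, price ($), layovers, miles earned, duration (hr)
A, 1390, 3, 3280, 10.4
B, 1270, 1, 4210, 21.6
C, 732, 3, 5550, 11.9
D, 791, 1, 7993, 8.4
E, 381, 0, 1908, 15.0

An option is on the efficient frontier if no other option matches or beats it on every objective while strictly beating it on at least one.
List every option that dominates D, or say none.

none

A: worse on price (1390 vs 791).
B: worse on price (1270 vs 791).
C: worse on layovers (3 vs 1).
E: worse on miles earned (1908 vs 7993).
No option dominates D.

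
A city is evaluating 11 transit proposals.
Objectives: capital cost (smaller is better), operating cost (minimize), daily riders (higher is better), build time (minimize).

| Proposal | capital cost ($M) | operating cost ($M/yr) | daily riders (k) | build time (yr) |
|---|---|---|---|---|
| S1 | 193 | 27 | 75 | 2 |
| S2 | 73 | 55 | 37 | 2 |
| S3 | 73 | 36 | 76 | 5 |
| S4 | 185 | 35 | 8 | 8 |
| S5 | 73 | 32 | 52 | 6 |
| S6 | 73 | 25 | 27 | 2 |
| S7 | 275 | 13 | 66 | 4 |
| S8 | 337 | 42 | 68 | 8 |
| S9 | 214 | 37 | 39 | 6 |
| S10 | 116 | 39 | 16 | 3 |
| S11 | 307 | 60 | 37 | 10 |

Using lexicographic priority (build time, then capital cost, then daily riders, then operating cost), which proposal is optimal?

First minimize build time: best is 2, kept {S1, S2, S6}.
Then minimize capital cost: best is 73, kept {S2, S6}.
Then maximize daily riders: best is 37, kept {S2}.

S2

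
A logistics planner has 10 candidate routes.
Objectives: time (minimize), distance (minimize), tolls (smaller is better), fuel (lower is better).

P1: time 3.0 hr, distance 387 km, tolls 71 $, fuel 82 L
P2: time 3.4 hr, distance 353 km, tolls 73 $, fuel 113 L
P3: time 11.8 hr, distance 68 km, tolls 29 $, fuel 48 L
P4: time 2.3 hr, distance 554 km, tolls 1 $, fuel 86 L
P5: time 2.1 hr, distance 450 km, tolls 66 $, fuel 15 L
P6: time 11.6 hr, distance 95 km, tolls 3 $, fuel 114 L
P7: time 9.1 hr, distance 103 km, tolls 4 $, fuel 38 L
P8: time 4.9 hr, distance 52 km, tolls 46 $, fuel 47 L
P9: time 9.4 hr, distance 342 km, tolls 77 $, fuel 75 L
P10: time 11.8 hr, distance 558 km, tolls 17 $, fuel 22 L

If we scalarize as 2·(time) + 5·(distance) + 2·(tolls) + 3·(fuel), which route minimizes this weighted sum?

P8

P1: 2·3.0 + 5·387 + 2·71 + 3·82 = 2329.0
P2: 2·3.4 + 5·353 + 2·73 + 3·113 = 2256.8
P3: 2·11.8 + 5·68 + 2·29 + 3·48 = 565.6
P4: 2·2.3 + 5·554 + 2·1 + 3·86 = 3034.6
P5: 2·2.1 + 5·450 + 2·66 + 3·15 = 2431.2
P6: 2·11.6 + 5·95 + 2·3 + 3·114 = 846.2
P7: 2·9.1 + 5·103 + 2·4 + 3·38 = 655.2
P8: 2·4.9 + 5·52 + 2·46 + 3·47 = 502.8
P9: 2·9.4 + 5·342 + 2·77 + 3·75 = 2107.8
P10: 2·11.8 + 5·558 + 2·17 + 3·22 = 2913.6
Lowest: P8 at 502.8.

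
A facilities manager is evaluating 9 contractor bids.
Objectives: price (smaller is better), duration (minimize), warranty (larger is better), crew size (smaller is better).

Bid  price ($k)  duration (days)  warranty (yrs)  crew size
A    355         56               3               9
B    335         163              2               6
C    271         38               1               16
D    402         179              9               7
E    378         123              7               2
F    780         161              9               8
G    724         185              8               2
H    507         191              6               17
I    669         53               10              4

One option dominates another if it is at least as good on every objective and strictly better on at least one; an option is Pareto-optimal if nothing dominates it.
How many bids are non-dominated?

A: not dominated.
B: not dominated.
C: not dominated (best price).
D: not dominated.
E: not dominated.
F: dominated by I (price 669≤780, duration 53≤161, warranty 10≥9, crew size 4≤8).
G: not dominated.
H: dominated by D (price 402≤507, duration 179≤191, warranty 9≥6, crew size 7≤17).
I: not dominated (best warranty).
Pareto-optimal: A, B, C, D, E, G, I → 7.

7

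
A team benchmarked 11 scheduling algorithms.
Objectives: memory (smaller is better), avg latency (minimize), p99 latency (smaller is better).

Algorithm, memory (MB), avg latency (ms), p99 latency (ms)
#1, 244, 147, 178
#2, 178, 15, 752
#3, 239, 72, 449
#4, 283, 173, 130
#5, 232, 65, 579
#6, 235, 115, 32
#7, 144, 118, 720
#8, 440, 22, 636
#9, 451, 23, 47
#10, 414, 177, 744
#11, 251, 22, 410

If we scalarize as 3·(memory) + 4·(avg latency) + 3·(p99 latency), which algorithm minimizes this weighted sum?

#6

#1: 3·244 + 4·147 + 3·178 = 1854
#2: 3·178 + 4·15 + 3·752 = 2850
#3: 3·239 + 4·72 + 3·449 = 2352
#4: 3·283 + 4·173 + 3·130 = 1931
#5: 3·232 + 4·65 + 3·579 = 2693
#6: 3·235 + 4·115 + 3·32 = 1261
#7: 3·144 + 4·118 + 3·720 = 3064
#8: 3·440 + 4·22 + 3·636 = 3316
#9: 3·451 + 4·23 + 3·47 = 1586
#10: 3·414 + 4·177 + 3·744 = 4182
#11: 3·251 + 4·22 + 3·410 = 2071
Lowest: #6 at 1261.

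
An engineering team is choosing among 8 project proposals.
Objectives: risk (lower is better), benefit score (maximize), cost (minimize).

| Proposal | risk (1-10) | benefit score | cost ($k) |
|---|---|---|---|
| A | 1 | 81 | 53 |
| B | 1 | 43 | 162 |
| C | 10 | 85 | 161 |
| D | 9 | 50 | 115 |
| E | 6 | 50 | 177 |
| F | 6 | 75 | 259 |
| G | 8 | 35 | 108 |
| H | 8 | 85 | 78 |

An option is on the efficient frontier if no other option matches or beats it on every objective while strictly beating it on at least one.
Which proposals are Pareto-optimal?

A, H

A: not dominated (best cost).
B: dominated by A (risk 1≤1, benefit score 81≥43, cost 53≤162).
C: dominated by H (risk 8≤10, benefit score 85≥85, cost 78≤161).
D: dominated by A (risk 1≤9, benefit score 81≥50, cost 53≤115).
E: dominated by A (risk 1≤6, benefit score 81≥50, cost 53≤177).
F: dominated by A (risk 1≤6, benefit score 81≥75, cost 53≤259).
G: dominated by A (risk 1≤8, benefit score 81≥35, cost 53≤108).
H: not dominated.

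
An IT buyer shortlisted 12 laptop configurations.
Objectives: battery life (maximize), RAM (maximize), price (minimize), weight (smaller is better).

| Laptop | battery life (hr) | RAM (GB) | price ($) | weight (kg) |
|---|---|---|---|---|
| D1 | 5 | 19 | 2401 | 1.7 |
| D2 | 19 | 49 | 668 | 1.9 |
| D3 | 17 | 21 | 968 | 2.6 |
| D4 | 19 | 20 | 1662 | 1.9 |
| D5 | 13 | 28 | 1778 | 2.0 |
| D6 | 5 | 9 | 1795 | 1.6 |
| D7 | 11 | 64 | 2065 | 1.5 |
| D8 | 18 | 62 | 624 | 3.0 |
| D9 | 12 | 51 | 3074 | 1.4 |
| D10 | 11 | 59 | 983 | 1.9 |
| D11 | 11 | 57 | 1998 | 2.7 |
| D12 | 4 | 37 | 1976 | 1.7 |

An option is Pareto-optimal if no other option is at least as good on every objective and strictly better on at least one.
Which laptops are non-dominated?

D2, D6, D7, D8, D9, D10, D12

D1: dominated by D7 (battery life 11≥5, RAM 64≥19, price 2065≤2401, weight 1.5≤1.7).
D2: not dominated.
D3: dominated by D2 (battery life 19≥17, RAM 49≥21, price 668≤968, weight 1.9≤2.6).
D4: dominated by D2 (battery life 19≥19, RAM 49≥20, price 668≤1662, weight 1.9≤1.9).
D5: dominated by D2 (battery life 19≥13, RAM 49≥28, price 668≤1778, weight 1.9≤2.0).
D6: not dominated.
D7: not dominated (best RAM).
D8: not dominated (best price).
D9: not dominated (best weight).
D10: not dominated.
D11: dominated by D10 (battery life 11≥11, RAM 59≥57, price 983≤1998, weight 1.9≤2.7).
D12: not dominated.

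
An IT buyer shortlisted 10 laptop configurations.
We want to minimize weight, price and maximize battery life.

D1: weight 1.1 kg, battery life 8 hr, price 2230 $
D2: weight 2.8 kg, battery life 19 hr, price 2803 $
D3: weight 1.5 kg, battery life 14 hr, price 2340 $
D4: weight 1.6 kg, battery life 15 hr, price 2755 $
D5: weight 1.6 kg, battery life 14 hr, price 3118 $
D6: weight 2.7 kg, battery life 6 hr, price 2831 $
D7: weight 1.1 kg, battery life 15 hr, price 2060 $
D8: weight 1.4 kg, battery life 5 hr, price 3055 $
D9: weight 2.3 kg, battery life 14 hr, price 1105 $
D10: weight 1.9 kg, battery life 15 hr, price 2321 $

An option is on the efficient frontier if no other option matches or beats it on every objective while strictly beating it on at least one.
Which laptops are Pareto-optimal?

D1: dominated by D7 (weight 1.1≤1.1, battery life 15≥8, price 2060≤2230).
D2: not dominated (best battery life).
D3: dominated by D7 (weight 1.1≤1.5, battery life 15≥14, price 2060≤2340).
D4: dominated by D7 (weight 1.1≤1.6, battery life 15≥15, price 2060≤2755).
D5: dominated by D3 (weight 1.5≤1.6, battery life 14≥14, price 2340≤3118).
D6: dominated by D1 (weight 1.1≤2.7, battery life 8≥6, price 2230≤2831).
D7: not dominated.
D8: dominated by D1 (weight 1.1≤1.4, battery life 8≥5, price 2230≤3055).
D9: not dominated (best price).
D10: dominated by D7 (weight 1.1≤1.9, battery life 15≥15, price 2060≤2321).

D2, D7, D9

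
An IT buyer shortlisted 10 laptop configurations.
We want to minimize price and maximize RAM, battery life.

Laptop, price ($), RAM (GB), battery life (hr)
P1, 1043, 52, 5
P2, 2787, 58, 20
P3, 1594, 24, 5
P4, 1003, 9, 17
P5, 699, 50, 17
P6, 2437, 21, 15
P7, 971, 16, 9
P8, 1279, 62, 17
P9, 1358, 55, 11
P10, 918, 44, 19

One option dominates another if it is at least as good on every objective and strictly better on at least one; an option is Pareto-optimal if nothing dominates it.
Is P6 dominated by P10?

Yes

P10 vs P6: price 918≤2437, RAM 44≥21, battery life 19≥15 — P10 is at least as good on every objective with at least one strict improvement.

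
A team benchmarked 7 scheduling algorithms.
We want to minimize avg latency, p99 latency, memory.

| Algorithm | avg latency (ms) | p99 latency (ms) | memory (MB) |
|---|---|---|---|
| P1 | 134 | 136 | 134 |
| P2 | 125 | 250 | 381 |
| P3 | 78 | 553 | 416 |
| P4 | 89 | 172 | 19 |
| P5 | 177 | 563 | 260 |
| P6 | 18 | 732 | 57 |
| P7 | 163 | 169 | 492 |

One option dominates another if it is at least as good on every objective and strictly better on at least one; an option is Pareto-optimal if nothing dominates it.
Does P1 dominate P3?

No

P1 vs P3: P1 is worse on avg latency (134 vs 78), so it does not dominate P3.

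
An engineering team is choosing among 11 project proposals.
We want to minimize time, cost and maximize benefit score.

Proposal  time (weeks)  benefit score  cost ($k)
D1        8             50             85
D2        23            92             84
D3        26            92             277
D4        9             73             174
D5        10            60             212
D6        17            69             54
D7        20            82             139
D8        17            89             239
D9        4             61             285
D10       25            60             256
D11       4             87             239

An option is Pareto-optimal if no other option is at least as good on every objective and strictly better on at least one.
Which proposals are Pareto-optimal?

D1, D2, D4, D6, D7, D8, D11

D1: not dominated.
D2: not dominated.
D3: dominated by D2 (time 23≤26, benefit score 92≥92, cost 84≤277).
D4: not dominated.
D5: dominated by D4 (time 9≤10, benefit score 73≥60, cost 174≤212).
D6: not dominated (best cost).
D7: not dominated.
D8: not dominated.
D9: dominated by D11 (time 4≤4, benefit score 87≥61, cost 239≤285).
D10: dominated by D2 (time 23≤25, benefit score 92≥60, cost 84≤256).
D11: not dominated.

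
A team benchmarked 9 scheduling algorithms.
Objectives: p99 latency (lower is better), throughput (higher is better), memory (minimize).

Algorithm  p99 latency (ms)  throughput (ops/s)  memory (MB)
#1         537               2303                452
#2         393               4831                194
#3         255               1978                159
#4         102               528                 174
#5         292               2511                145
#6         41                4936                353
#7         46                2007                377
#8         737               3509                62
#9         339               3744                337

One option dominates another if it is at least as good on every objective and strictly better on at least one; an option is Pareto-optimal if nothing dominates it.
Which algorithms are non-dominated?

#2, #3, #4, #5, #6, #8, #9

#1: dominated by #2 (p99 latency 393≤537, throughput 4831≥2303, memory 194≤452).
#2: not dominated.
#3: not dominated.
#4: not dominated.
#5: not dominated.
#6: not dominated (best p99 latency).
#7: dominated by #6 (p99 latency 41≤46, throughput 4936≥2007, memory 353≤377).
#8: not dominated (best memory).
#9: not dominated.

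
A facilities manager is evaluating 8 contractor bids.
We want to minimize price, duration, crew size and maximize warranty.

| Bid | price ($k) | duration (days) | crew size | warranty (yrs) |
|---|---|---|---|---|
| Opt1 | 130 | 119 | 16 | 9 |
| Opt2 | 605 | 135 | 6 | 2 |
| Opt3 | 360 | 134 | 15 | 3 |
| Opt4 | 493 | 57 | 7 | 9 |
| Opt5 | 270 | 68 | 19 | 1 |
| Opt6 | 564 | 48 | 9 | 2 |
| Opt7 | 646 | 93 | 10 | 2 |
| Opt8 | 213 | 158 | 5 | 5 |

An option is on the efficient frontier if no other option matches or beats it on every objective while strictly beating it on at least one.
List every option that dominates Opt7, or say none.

Opt4, Opt6

Opt4: price 493≤646, duration 57≤93, crew size 7≤10, warranty 9≥2 — dominates Opt7.
Opt6: price 564≤646, duration 48≤93, crew size 9≤10, warranty 2≥2 — dominates Opt7.
Others (Opt1, Opt2, Opt3, Opt5, Opt8) are each worse than Opt7 on at least one objective.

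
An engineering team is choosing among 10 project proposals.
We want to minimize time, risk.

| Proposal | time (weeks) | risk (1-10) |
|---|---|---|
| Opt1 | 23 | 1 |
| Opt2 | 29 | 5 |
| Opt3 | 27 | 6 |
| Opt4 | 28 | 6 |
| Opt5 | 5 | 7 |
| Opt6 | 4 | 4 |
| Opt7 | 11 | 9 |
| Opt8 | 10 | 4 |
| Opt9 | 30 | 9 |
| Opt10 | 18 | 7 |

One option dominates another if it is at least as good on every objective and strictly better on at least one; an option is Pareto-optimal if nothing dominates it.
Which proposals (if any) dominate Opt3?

Opt1, Opt6, Opt8

Opt1: time 23≤27, risk 1≤6 — dominates Opt3.
Opt6: time 4≤27, risk 4≤6 — dominates Opt3.
Opt8: time 10≤27, risk 4≤6 — dominates Opt3.
Others (Opt2, Opt4, Opt5, Opt7, Opt9, Opt10) are each worse than Opt3 on at least one objective.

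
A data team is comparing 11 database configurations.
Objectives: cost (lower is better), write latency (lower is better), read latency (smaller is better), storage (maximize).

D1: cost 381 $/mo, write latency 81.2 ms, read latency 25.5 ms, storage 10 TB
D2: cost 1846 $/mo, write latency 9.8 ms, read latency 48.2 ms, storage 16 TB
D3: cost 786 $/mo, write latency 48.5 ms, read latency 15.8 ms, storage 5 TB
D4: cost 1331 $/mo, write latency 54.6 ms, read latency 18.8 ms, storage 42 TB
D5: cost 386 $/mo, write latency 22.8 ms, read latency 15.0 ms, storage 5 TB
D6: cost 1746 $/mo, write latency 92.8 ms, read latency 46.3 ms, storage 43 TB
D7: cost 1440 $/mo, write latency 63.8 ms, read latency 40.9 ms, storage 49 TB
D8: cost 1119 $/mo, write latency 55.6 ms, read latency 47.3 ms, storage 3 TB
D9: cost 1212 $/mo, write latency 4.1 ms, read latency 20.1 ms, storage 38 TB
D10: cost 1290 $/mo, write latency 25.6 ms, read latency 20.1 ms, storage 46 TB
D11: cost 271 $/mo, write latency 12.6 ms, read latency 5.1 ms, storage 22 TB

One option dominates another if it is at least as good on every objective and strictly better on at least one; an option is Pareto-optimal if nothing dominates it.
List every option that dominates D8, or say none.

D3: cost 786≤1119, write latency 48.5≤55.6, read latency 15.8≤47.3, storage 5≥3 — dominates D8.
D5: cost 386≤1119, write latency 22.8≤55.6, read latency 15.0≤47.3, storage 5≥3 — dominates D8.
D11: cost 271≤1119, write latency 12.6≤55.6, read latency 5.1≤47.3, storage 22≥3 — dominates D8.
Others (D1, D2, D4, D6, D7, D9, D10) are each worse than D8 on at least one objective.

D3, D5, D11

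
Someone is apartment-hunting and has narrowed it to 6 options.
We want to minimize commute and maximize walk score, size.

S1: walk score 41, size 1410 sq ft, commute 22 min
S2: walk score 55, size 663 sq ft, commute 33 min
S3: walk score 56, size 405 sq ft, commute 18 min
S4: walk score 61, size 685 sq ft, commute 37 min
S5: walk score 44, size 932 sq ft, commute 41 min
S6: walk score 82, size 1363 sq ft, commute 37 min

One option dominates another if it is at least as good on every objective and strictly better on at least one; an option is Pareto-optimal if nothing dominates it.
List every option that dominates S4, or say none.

S6

S6: walk score 82≥61, size 1363≥685, commute 37≤37 — dominates S4.
Others (S1, S2, S3, S5) are each worse than S4 on at least one objective.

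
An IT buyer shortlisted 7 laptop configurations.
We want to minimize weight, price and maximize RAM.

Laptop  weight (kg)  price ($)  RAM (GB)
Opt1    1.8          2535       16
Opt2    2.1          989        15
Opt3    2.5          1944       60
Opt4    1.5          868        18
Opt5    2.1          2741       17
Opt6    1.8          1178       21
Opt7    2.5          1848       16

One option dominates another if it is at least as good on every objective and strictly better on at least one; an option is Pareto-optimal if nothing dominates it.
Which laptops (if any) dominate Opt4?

Opt1: worse on weight (1.8 vs 1.5).
Opt2: worse on weight (2.1 vs 1.5).
Opt3: worse on weight (2.5 vs 1.5).
Opt5: worse on weight (2.1 vs 1.5).
Opt6: worse on weight (1.8 vs 1.5).
Opt7: worse on weight (2.5 vs 1.5).
No option dominates Opt4.

none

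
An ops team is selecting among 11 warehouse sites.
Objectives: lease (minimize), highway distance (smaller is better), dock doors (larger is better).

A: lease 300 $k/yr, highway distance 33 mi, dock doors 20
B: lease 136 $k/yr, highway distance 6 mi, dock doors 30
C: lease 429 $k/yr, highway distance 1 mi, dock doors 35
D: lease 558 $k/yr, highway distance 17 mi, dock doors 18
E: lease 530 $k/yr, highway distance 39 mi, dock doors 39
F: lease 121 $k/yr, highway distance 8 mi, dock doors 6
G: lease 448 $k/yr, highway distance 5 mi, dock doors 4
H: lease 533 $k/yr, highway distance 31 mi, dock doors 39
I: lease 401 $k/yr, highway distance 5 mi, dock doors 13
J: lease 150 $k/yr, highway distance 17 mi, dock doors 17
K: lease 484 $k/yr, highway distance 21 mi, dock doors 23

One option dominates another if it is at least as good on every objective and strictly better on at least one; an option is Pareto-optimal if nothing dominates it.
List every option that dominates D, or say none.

B, C

B: lease 136≤558, highway distance 6≤17, dock doors 30≥18 — dominates D.
C: lease 429≤558, highway distance 1≤17, dock doors 35≥18 — dominates D.
Others (A, E, F, G, H, I, J, K) are each worse than D on at least one objective.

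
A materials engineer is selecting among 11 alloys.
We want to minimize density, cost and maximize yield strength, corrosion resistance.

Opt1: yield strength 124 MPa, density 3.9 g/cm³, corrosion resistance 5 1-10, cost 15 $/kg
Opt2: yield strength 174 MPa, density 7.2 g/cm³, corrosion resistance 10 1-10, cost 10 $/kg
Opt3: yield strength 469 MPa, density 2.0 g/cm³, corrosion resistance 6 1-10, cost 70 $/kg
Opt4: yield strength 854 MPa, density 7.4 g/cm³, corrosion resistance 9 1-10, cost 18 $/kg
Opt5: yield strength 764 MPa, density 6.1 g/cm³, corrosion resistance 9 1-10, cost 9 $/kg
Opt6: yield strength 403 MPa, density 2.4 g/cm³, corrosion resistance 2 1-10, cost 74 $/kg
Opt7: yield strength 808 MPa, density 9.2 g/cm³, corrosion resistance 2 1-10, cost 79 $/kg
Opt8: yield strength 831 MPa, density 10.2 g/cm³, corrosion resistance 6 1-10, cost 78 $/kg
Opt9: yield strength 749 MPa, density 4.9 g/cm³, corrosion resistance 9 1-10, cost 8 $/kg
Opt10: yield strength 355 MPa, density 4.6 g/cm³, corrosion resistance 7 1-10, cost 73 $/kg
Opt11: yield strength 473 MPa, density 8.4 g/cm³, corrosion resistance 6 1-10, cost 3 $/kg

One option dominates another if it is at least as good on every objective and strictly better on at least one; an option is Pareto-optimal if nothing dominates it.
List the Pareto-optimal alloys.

Opt1, Opt2, Opt3, Opt4, Opt5, Opt9, Opt10, Opt11

Opt1: not dominated.
Opt2: not dominated (best corrosion resistance).
Opt3: not dominated (best density).
Opt4: not dominated (best yield strength).
Opt5: not dominated.
Opt6: dominated by Opt3 (yield strength 469≥403, density 2.0≤2.4, corrosion resistance 6≥2, cost 70≤74).
Opt7: dominated by Opt4 (yield strength 854≥808, density 7.4≤9.2, corrosion resistance 9≥2, cost 18≤79).
Opt8: dominated by Opt4 (yield strength 854≥831, density 7.4≤10.2, corrosion resistance 9≥6, cost 18≤78).
Opt9: not dominated.
Opt10: not dominated.
Opt11: not dominated (best cost).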